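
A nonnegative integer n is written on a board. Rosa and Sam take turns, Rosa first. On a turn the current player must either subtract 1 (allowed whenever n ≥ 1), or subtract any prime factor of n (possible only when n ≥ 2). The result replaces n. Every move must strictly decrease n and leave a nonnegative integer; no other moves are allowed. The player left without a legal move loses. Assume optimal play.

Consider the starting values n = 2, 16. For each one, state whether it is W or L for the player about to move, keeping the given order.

2: W, 16: L

Label each position W (a win for the player to move) or L (a loss). A position with no legal move is L; any other position is W exactly when some move reaches an L, and L when every move reaches a W.
n=0: no move → L
n=1: can move to 0, which is L ⇒ W
n=2: can move to 0, which is L ⇒ W
n=3: can move to 0, which is L ⇒ W
n=4: moves to 2(W), 3(W); every one is W ⇒ L
n=5: can move to 0, which is L ⇒ W
n=6: can move to 4, which is L ⇒ W
n=7: can move to 0, which is L ⇒ W
n=8: moves to 6(W), 7(W); every one is W ⇒ L
n=9: can move to 8, which is L ⇒ W
n=10: can move to 8, which is L ⇒ W
n=11: can move to 0, which is L ⇒ W
n=12: moves to 9(W), 10(W), 11(W); every one is W ⇒ L
n=13: can move to 0, which is L ⇒ W
n=14: can move to 12, which is L ⇒ W
n=15: can move to 12, which is L ⇒ W
n=16: moves to 14(W), 15(W); every one is W ⇒ L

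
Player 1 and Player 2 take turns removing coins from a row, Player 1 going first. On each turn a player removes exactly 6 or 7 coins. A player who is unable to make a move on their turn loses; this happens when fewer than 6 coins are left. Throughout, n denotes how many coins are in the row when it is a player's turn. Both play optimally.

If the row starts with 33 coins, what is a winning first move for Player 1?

Remove 6, leaving 27.

Use the standard recursion: the mover loses at a terminal position; elsewhere, the mover wins exactly when some move hands the opponent an L position.
n=0: no move → L
n=1: no move → L
n=2: no move → L
n=3: no move → L
n=4: no move → L
n=5: no move → L
n=6: can move to 0, which is L ⇒ W
n=7: can move to 1, which is L ⇒ W
n=8: can move to 2, which is L ⇒ W
n=9: can move to 3, which is L ⇒ W
n=10: can move to 4, which is L ⇒ W
n=11: can move to 5, which is L ⇒ W
n=12: can move to 5, which is L ⇒ W
n=13: moves to 7(W), 6(W); every one is W ⇒ L
n=14: moves to 8(W), 7(W); every one is W ⇒ L
n=15: moves to 9(W), 8(W); every one is W ⇒ L
n=16: moves to 10(W), 9(W); every one is W ⇒ L
n=17: moves to 11(W), 10(W); every one is W ⇒ L
n=18: moves to 12(W), 11(W); every one is W ⇒ L
n=19: can move to 13, which is L ⇒ W
n=20: can move to 14, which is L ⇒ W
n=21: can move to 15, which is L ⇒ W
n=22: can move to 16, which is L ⇒ W
n=23: can move to 17, which is L ⇒ W
n=24: can move to 18, which is L ⇒ W
n=25: can move to 18, which is L ⇒ W
n=26: moves to 20(W), 19(W); every one is W ⇒ L
n=27: moves to 21(W), 20(W); every one is W ⇒ L
n=28: moves to 22(W), 21(W); every one is W ⇒ L
n=29: moves to 23(W), 22(W); every one is W ⇒ L
n=30: moves to 24(W), 23(W); every one is W ⇒ L
n=31: moves to 25(W), 24(W); every one is W ⇒ L
n=32: can move to 26, which is L ⇒ W
n=33: can move to 27, which is L ⇒ W
From 33, the L positions reachable in one move are: 27, 26. Any move reaching one of these is winning.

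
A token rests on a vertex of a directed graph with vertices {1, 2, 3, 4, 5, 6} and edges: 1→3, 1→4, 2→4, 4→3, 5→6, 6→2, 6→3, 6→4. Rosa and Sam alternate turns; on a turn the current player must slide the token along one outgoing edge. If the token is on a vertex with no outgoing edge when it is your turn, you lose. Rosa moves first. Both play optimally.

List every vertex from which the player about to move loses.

2, 3, 5

Build the W/L table. Terminal = L. A non-terminal position is W if it has a move to some L; otherwise it is L.
Every edge goes from a vertex to one that appears earlier in the order 3, 4, 2, 1, 6, 5, so processing vertices in that order labels each vertex after all of its successors.
3: no outgoing edge → L
4: W (go to 3, an L position)
2: L (sole option 4(W) is W)
1: W (go to 3, an L position)
6: W (go to 2, an L position)
5: L (sole option 6(W) is W)
Reading off the rows marked L gives the requested list; there are 3 such vertices.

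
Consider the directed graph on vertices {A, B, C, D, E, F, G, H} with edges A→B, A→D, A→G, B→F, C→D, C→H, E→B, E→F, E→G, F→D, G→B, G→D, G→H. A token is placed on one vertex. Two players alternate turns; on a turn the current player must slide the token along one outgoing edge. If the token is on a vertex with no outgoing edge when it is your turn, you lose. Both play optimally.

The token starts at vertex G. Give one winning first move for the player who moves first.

Move to B.

Work bottom-up. With no move the player to move loses. Otherwise the position is W if at least one move leads to an L position for the opponent, and L if every move leads to a W.
Every edge goes from a vertex to one that appears earlier in the order D, H, F, B, G, E, A, C, so processing vertices in that order labels each vertex after all of its successors.
D: no outgoing edge → L
H: no outgoing edge → L
F: reaches L-position D → W
B: only reaches F(W), which is W → L
G: reaches L-position B → W
E: reaches L-position B → W
A: reaches L-position B → W
C: reaches L-position H → W
From G, the L positions reachable in one move are: B, H, D. Any move reaching one of these is winning.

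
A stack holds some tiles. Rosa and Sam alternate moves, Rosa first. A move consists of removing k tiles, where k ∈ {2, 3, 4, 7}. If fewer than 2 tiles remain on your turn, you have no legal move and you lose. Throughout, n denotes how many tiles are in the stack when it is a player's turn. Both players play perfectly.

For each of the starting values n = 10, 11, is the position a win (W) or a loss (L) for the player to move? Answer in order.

Classify positions by backward induction: terminal positions (no move available) are L. From any other position, the mover wins iff some move reaches an L.
n=0: no move → L
n=1: no move → L
n=2: →0(L), so W
n=3: →1(L), so W
n=4: →1(L), so W
n=5: →1(L), so W
n=6: →4(W), 3(W), 2(W) — all W, so L
n=7: →0(L), so W
n=8: →6(L), so W
n=9: →6(L), so W
n=10: →6(L), so W
n=11: →9(W), 8(W), 7(W), 4(W) — all W, so L

10: W, 11: L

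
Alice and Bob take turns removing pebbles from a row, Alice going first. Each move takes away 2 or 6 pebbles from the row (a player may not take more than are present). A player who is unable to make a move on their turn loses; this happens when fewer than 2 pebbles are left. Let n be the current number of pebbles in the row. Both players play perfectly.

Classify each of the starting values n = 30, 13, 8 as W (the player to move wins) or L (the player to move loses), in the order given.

30: W, 13: L, 8: L

Positions with no move are L. A position that does have a move is losing for the player to move precisely when every available move leads to a winning position for the opponent. Fill in the labels:
n=0: no move → L
n=1: no move → L
n=2: W (go to 0, an L position)
n=3: W (go to 1, an L position)
n=4: L (sole option 2(W) is W)
n=5: L (sole option 3(W) is W)
n=6: W (go to 4, an L position)
n=7: W (go to 5, an L position)
n=8: L (options 6(W), 2(W) are all W)
n=9: L (options 7(W), 3(W) are all W)
n=10: W (go to 8, an L position)
n=11: W (go to 9, an L position)
n=12: L (options 10(W), 6(W) are all W)
n=13: L (options 11(W), 7(W) are all W)
n=14: W (go to 12, an L position)
n=15: W (go to 13, an L position)
n=16: L (options 14(W), 10(W) are all W)
n=17: L (options 15(W), 11(W) are all W)
n=18: W (go to 16, an L position)
n=19: W (go to 17, an L position)
n=20: L (options 18(W), 14(W) are all W)
n=21: L (options 19(W), 15(W) are all W)
n=22: W (go to 20, an L position)
n=23: W (go to 21, an L position)
n=24: L (options 22(W), 18(W) are all W)
n=25: L (options 23(W), 19(W) are all W)
n=26: W (go to 24, an L position)
n=27: W (go to 25, an L position)
n=28: L (options 26(W), 22(W) are all W)
n=29: L (options 27(W), 23(W) are all W)
n=30: W (go to 28, an L position)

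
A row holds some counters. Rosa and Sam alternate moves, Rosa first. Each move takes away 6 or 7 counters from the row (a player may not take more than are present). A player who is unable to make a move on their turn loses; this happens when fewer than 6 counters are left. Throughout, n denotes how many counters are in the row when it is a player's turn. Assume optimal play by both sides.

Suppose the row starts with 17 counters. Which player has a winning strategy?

Sam wins.

Compute win/loss labels from the base case upward. A position with no move is L. Any other position is W if it can reach an L in one move, else L.
n=0: no move → L
n=1: no move → L
n=2: no move → L
n=3: no move → L
n=4: no move → L
n=5: no move → L
n=6: reaches L-position 0 → W
n=7: reaches L-position 1 → W
n=8: reaches L-position 2 → W
n=9: reaches L-position 3 → W
n=10: reaches L-position 4 → W
n=11: reaches L-position 5 → W
n=12: reaches L-position 5 → W
n=13: only reaches 7(W), 6(W), all W → L
n=14: only reaches 8(W), 7(W), all W → L
n=15: only reaches 9(W), 8(W), all W → L
n=16: only reaches 10(W), 9(W), all W → L
n=17: only reaches 11(W), 10(W), all W → L
Every move from 17 reaches a W position, so the mover loses.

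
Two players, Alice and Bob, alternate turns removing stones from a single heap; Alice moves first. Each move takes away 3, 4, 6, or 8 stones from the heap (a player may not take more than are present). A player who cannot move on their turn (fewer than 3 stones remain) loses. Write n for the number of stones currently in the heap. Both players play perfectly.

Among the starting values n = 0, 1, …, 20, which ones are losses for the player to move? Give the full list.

Build the W/L table. Terminal = L. A non-terminal position is W if it has a move to some L; otherwise it is L.
n=0: no move → L
n=1: no move → L
n=2: no move → L
n=3: →0(L), so W
n=4: →1(L), so W
n=5: →2(L), so W
n=6: →2(L), so W
n=7: →1(L), so W
n=8: →2(L), so W
n=9: →1(L), so W
n=10: →2(L), so W
n=11: →8(W), 7(W), 5(W), 3(W) — all W, so L
n=12: →9(W), 8(W), 6(W), 4(W) — all W, so L
n=13: →10(W), 9(W), 7(W), 5(W) — all W, so L
n=14: →11(L), so W
n=15: →12(L), so W
n=16: →13(L), so W
n=17: →13(L), so W
n=18: →12(L), so W
n=19: →13(L), so W
n=20: →12(L), so W
Reading off the rows marked L gives the requested list; there are 6 such values of n.

0, 1, 2, 11, 12, 13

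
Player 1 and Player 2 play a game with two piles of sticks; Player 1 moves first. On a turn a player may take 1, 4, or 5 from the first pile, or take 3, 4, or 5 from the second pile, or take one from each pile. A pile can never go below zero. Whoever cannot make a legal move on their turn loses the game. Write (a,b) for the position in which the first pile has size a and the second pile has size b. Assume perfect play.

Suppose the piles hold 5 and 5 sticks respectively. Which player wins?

Player 1 wins.

Label each position W (a win for the player to move) or L (a loss). A position with no legal move is L; any other position is W exactly when some move reaches an L, and L when every move reaches a W.
No move ever increases a pile, so every position that can arise here has a ≤ 5 and b ≤ 5; it is enough to label the cells with 0 ≤ a ≤ 5 and 0 ≤ b ≤ 5.
Every move lowers a or b (never raises either), so fill the grid row by row in increasing a, and left to right within a row: each cell's successors are then already labelled.
      b=0  b=1  b=2  b=3  b=4  b=5
a=0:    L    L    L    W    W    W
a=1:    W    W    W    W    L    L
a=2:    L    L    L    W    W    W
a=3:    W    W    W    W    L    L
a=4:    W    W    W    L    W    W
a=5:    W    W    W    W    W    W
Cells with no legal move (terminal, hence L): (0,0), (0,1), (0,2).
The remaining L cells, each justified by listing all of its moves:
(1,4): →(0,4)(W), (1,1)(W), (1,0)(W), (0,3)(W) — all W, so L
(1,5): →(0,5)(W), (1,2)(W), (1,1)(W), (1,0)(W), (0,4)(W) — all W, so L
(2,0): →(1,0)(W) only, which is W, so L
(2,1): →(1,1)(W), (1,0)(W) — all W, so L
(2,2): →(1,2)(W), (1,1)(W) — all W, so L
(3,4): →(2,4)(W), (3,1)(W), (3,0)(W), (2,3)(W) — all W, so L
(3,5): →(2,5)(W), (3,2)(W), (3,1)(W), (3,0)(W), (2,4)(W) — all W, so L
(4,3): →(3,3)(W), (0,3)(W), (4,0)(W), (3,2)(W) — all W, so L
Every other cell has at least one move into one of the L cells above, so it is W.
The starting position (5,5) is W: Player 1 should move to (1,5), handing over an L position.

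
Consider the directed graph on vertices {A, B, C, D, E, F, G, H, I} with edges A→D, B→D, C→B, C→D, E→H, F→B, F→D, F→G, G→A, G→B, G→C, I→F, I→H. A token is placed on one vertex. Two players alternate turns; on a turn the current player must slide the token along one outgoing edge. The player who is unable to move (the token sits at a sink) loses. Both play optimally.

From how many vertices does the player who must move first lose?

Build the W/L table. Terminal = L. A non-terminal position is W if it has a move to some L; otherwise it is L.
Every edge goes from a vertex to one that appears earlier in the order H, D, A, B, C, G, F, E, I, so processing vertices in that order labels each vertex after all of its successors.
H: no outgoing edge → L
D: no outgoing edge → L
A: W (go to D, an L position)
B: W (go to D, an L position)
C: W (go to D, an L position)
G: L (options C(W), B(W), A(W) are all W)
F: W (go to G, an L position)
E: W (go to H, an L position)
I: W (go to H, an L position)
The L vertices are D, G, H; that is 3 in all.

3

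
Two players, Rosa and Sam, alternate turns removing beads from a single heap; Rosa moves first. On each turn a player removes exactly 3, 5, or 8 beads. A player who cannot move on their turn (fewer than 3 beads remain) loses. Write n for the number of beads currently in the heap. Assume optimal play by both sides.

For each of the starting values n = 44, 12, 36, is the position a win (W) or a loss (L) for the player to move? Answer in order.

44: L, 12: L, 36: W

Label each position W (a win for the player to move) or L (a loss). A position with no legal move is L; any other position is W exactly when some move reaches an L, and L when every move reaches a W.
n=0: no move → L
n=1: no move → L
n=2: no move → L
n=3: W (go to 0, an L position)
n=4: W (go to 1, an L position)
n=5: W (go to 2, an L position)
n=6: W (go to 1, an L position)
n=7: W (go to 2, an L position)
n=8: W (go to 0, an L position)
n=9: W (go to 1, an L position)
n=10: W (go to 2, an L position)
n=11: L (options 8(W), 6(W), 3(W) are all W)
n=12: L (options 9(W), 7(W), 4(W) are all W)
n=13: L (options 10(W), 8(W), 5(W) are all W)
n=14: W (go to 11, an L position)
n=15: W (go to 12, an L position)
n=16: W (go to 13, an L position)
n=17: W (go to 12, an L position)
n=18: W (go to 13, an L position)
n=19: W (go to 11, an L position)
n=20: W (go to 12, an L position)
n=21: W (go to 13, an L position)
n=22: L (options 19(W), 17(W), 14(W) are all W)
n=23: L (options 20(W), 18(W), 15(W) are all W)
n=24: L (options 21(W), 19(W), 16(W) are all W)
n=25: W (go to 22, an L position)
n=26: W (go to 23, an L position)
n=27: W (go to 24, an L position)
n=28: W (go to 23, an L position)
n=29: W (go to 24, an L position)
n=30: W (go to 22, an L position)
n=31: W (go to 23, an L position)
n=32: W (go to 24, an L position)
n=33: L (options 30(W), 28(W), 25(W) are all W)
n=34: L (options 31(W), 29(W), 26(W) are all W)
n=35: L (options 32(W), 30(W), 27(W) are all W)
n=36: W (go to 33, an L position)
n=37: W (go to 34, an L position)
n=38: W (go to 35, an L position)
n=39: W (go to 34, an L position)
n=40: W (go to 35, an L position)
n=41: W (go to 33, an L position)
n=42: W (go to 34, an L position)
n=43: W (go to 35, an L position)
n=44: L (options 41(W), 39(W), 36(W) are all W)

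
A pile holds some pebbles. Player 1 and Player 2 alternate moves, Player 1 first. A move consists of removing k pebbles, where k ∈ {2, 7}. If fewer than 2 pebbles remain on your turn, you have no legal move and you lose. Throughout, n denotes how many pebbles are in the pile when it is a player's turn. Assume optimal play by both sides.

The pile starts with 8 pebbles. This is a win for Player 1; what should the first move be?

Remove 7, leaving 1.

Build the W/L table. Terminal = L. A non-terminal position is W if it has a move to some L; otherwise it is L.
n=0: no move → L
n=1: no move → L
n=2: can move to 0, which is L ⇒ W
n=3: can move to 1, which is L ⇒ W
n=4: the only move is to 2(W), a W ⇒ L
n=5: the only move is to 3(W), a W ⇒ L
n=6: can move to 4, which is L ⇒ W
n=7: can move to 5, which is L ⇒ W
n=8: can move to 1, which is L ⇒ W
From 8, the L positions reachable in one move are: 1.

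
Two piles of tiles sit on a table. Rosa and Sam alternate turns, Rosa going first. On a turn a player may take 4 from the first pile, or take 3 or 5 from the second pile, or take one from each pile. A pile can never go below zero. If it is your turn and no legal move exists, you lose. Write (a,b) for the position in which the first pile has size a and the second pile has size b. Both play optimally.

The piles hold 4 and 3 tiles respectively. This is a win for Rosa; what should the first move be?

Classify positions by backward induction: terminal positions (no move available) are L. From any other position, the mover wins iff some move reaches an L.
No move ever increases a pile, so every position that can arise here has a ≤ 4 and b ≤ 3; it is enough to label the cells with 0 ≤ a ≤ 4 and 0 ≤ b ≤ 3.
Every move lowers a or b (never raises either), so fill the grid row by row in increasing a, and left to right within a row: each cell's successors are then already labelled.
      b=0  b=1  b=2  b=3
a=0:    L    L    L    W
a=1:    L    W    W    W
a=2:    L    W    L    W
a=3:    L    W    L    W
a=4:    W    W    W    W
Cells with no legal move (terminal, hence L): (0,0), (0,1), (0,2), (1,0), (2,0), (3,0).
The remaining L cells, each justified by listing all of its moves:
(2,2): L (sole option (1,1)(W) is W)
(3,2): L (sole option (2,1)(W) is W)
Every other cell has at least one move into one of the L cells above, so it is W.
From (4,3), the L positions reachable in one move are: (3,2).

Move to (3,2).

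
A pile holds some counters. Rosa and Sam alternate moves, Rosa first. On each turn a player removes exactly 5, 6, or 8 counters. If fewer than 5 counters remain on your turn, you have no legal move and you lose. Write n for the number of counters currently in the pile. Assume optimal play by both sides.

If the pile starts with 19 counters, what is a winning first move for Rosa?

Compute win/loss labels from the base case upward. A position with no move is L. Any other position is W if it can reach an L in one move, else L.
n=0: no move → L
n=1: no move → L
n=2: no move → L
n=3: no move → L
n=4: no move → L
n=5: →0(L), so W
n=6: →1(L), so W
n=7: →2(L), so W
n=8: →3(L), so W
n=9: →4(L), so W
n=10: →4(L), so W
n=11: →3(L), so W
n=12: →4(L), so W
n=13: →8(W), 7(W), 5(W) — all W, so L
n=14: →9(W), 8(W), 6(W) — all W, so L
n=15: →10(W), 9(W), 7(W) — all W, so L
n=16: →11(W), 10(W), 8(W) — all W, so L
n=17: →12(W), 11(W), 9(W) — all W, so L
n=18: →13(L), so W
n=19: →14(L), so W
From 19, the L positions reachable in one move are: 14, 13. Any move reaching one of these is winning.

Remove 5, leaving 14.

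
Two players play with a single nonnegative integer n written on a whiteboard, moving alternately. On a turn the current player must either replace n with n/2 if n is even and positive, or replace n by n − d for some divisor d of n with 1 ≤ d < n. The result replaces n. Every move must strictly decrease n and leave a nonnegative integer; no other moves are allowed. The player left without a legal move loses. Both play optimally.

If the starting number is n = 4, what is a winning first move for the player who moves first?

Move to 3.

Label each position W (a win for the player to move) or L (a loss). A position with no legal move is L; any other position is W exactly when some move reaches an L, and L when every move reaches a W.
n=0: no move → L
n=1: no move → L
n=2: can move to 1, which is L ⇒ W
n=3: the only move is to 2(W), a W ⇒ L
n=4: can move to 3, which is L ⇒ W
From 4, the L positions reachable in one move are: 3.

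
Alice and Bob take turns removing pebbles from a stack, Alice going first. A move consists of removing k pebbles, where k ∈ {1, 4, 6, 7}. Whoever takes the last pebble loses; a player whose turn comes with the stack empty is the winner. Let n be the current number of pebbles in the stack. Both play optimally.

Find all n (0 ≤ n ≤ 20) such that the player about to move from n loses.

1, 3, 6, 11, 14, 16, 19

Label each position W (a win for the player to move) or L (a loss). A position with no legal move is W; any other position is W exactly when some move reaches an L, and L when every move reaches a W.
n=0: no move; the opponent has just taken the last pebble and therefore loses → W
n=1: the only move is to 0(W), a W ⇒ L
n=2: can move to 1, which is L ⇒ W
n=3: the only move is to 2(W), a W ⇒ L
n=4: can move to 3, which is L ⇒ W
n=5: can move to 1, which is L ⇒ W
n=6: moves to 5(W), 2(W), 0(W); every one is W ⇒ L
n=7: can move to 6, which is L ⇒ W
n=8: can move to 1, which is L ⇒ W
n=9: can move to 3, which is L ⇒ W
n=10: can move to 6, which is L ⇒ W
n=11: moves to 10(W), 7(W), 5(W), 4(W); every one is W ⇒ L
n=12: can move to 11, which is L ⇒ W
n=13: can move to 6, which is L ⇒ W
n=14: moves to 13(W), 10(W), 8(W), 7(W); every one is W ⇒ L
n=15: can move to 14, which is L ⇒ W
n=16: moves to 15(W), 12(W), 10(W), 9(W); every one is W ⇒ L
n=17: can move to 16, which is L ⇒ W
n=18: can move to 14, which is L ⇒ W
n=19: moves to 18(W), 15(W), 13(W), 12(W); every one is W ⇒ L
n=20: can move to 19, which is L ⇒ W
Reading off the rows marked L gives the requested list; there are 7 such values of n.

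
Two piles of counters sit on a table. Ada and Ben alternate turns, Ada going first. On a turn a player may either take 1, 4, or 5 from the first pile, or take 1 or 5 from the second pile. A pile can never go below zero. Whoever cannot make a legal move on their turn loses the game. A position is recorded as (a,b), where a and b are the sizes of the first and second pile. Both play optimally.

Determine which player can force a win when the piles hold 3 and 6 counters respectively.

Label each position W (a win for the player to move) or L (a loss). A position with no legal move is L; any other position is W exactly when some move reaches an L, and L when every move reaches a W.
No move ever increases a pile, so every position that can arise here has a ≤ 3 and b ≤ 6; it is enough to label the cells with 0 ≤ a ≤ 3 and 0 ≤ b ≤ 6.
Every move lowers a or b (never raises either), so fill the grid row by row in increasing a, and left to right within a row: each cell's successors are then already labelled.
      b=0  b=1  b=2  b=3  b=4  b=5  b=6
a=0:    L    W    L    W    L    W    L
a=1:    W    L    W    L    W    L    W
a=2:    L    W    L    W    L    W    L
a=3:    W    L    W    L    W    L    W
Cells with no legal move (terminal, hence L): (0,0).
The remaining L cells, each justified by listing all of its moves:
(0,2): the only move is to (0,1)(W), a W ⇒ L
(0,4): the only move is to (0,3)(W), a W ⇒ L
(0,6): moves to (0,5)(W), (0,1)(W); every one is W ⇒ L
(1,1): moves to (0,1)(W), (1,0)(W); every one is W ⇒ L
(1,3): moves to (0,3)(W), (1,2)(W); every one is W ⇒ L
(1,5): moves to (0,5)(W), (1,4)(W), (1,0)(W); every one is W ⇒ L
(2,0): the only move is to (1,0)(W), a W ⇒ L
(2,2): moves to (1,2)(W), (2,1)(W); every one is W ⇒ L
(2,4): moves to (1,4)(W), (2,3)(W); every one is W ⇒ L
(2,6): moves to (1,6)(W), (2,5)(W), (2,1)(W); every one is W ⇒ L
(3,1): moves to (2,1)(W), (3,0)(W); every one is W ⇒ L
(3,3): moves to (2,3)(W), (3,2)(W); every one is W ⇒ L
(3,5): moves to (2,5)(W), (3,4)(W), (3,0)(W); every one is W ⇒ L
Every other cell has at least one move into one of the L cells above, so it is W.
The starting position (3,6) is W: Ada should move to (2,6), handing over an L position.

Ada wins.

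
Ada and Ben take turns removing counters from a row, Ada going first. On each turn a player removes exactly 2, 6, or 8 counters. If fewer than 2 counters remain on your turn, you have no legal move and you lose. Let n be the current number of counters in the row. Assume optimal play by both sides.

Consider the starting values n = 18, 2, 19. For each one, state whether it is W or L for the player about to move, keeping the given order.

Positions with no move are L. A position that does have a move is losing for the player to move precisely when every available move leads to a winning position for the opponent. Fill in the labels:
n=0: no move → L
n=1: no move → L
n=2: reaches L-position 0 → W
n=3: reaches L-position 1 → W
n=4: only reaches 2(W), which is W → L
n=5: only reaches 3(W), which is W → L
n=6: reaches L-position 4 → W
n=7: reaches L-position 5 → W
n=8: reaches L-position 0 → W
n=9: reaches L-position 1 → W
n=10: reaches L-position 4 → W
n=11: reaches L-position 5 → W
n=12: reaches L-position 4 → W
n=13: reaches L-position 5 → W
n=14: only reaches 12(W), 8(W), 6(W), all W → L
n=15: only reaches 13(W), 9(W), 7(W), all W → L
n=16: reaches L-position 14 → W
n=17: reaches L-position 15 → W
n=18: only reaches 16(W), 12(W), 10(W), all W → L
n=19: only reaches 17(W), 13(W), 11(W), all W → L

18: L, 2: W, 19: L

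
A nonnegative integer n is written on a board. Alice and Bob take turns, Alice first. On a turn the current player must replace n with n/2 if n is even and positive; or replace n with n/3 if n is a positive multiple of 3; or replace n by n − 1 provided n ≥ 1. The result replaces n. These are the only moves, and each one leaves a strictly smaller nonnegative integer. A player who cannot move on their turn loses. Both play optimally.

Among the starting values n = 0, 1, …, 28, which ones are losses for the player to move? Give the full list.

0, 2, 5, 7, 9, 11, 13, 16, 19, 23, 25, 28

Positions with no move are L. A position that does have a move is losing for the player to move precisely when every available move leads to a winning position for the opponent. Fill in the labels:
n=0: no move → L
n=1: reaches L-position 0 → W
n=2: only reaches 1(W), which is W → L
n=3: reaches L-position 2 → W
n=4: reaches L-position 2 → W
n=5: only reaches 4(W), which is W → L
n=6: reaches L-position 2 → W
n=7: only reaches 6(W), which is W → L
n=8: reaches L-position 7 → W
n=9: only reaches 3(W), 8(W), all W → L
n=10: reaches L-position 5 → W
n=11: only reaches 10(W), which is W → L
n=12: reaches L-position 11 → W
n=13: only reaches 12(W), which is W → L
n=14: reaches L-position 7 → W
n=15: reaches L-position 5 → W
n=16: only reaches 8(W), 15(W), all W → L
n=17: reaches L-position 16 → W
n=18: reaches L-position 9 → W
n=19: only reaches 18(W), which is W → L
n=20: reaches L-position 19 → W
n=21: reaches L-position 7 → W
n=22: reaches L-position 11 → W
n=23: only reaches 22(W), which is W → L
n=24: reaches L-position 23 → W
n=25: only reaches 24(W), which is W → L
n=26: reaches L-position 13 → W
n=27: reaches L-position 9 → W
n=28: only reaches 14(W), 27(W), all W → L
Reading off the rows marked L gives the requested list; there are 12 such values of n.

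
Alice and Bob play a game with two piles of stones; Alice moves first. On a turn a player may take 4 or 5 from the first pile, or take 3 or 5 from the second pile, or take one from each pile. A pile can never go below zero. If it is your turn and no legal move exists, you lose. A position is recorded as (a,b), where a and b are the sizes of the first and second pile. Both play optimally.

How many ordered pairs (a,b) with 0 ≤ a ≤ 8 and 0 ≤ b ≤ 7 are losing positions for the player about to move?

Use the standard recursion: the mover loses at a terminal position; elsewhere, the mover wins exactly when some move hands the opponent an L position.
Every move lowers a or b (never raises either), so fill the grid row by row in increasing a, and left to right within a row: each cell's successors are then already labelled.
      b=0  b=1  b=2  b=3  b=4  b=5  b=6  b=7
a=0:    L    L    L    W    W    W    W    W
a=1:    L    W    W    W    L    W    L    W
a=2:    L    W    L    W    L    W    L    W
a=3:    L    W    L    W    L    W    L    W
a=4:    W    W    W    W    L    W    L    W
a=5:    W    W    W    L    W    W    W    W
a=6:    W    L    W    L    W    L    W    L
a=7:    W    L    W    L    W    L    W    L
a=8:    W    L    W    L    W    L    W    L
Cells with no legal move (terminal, hence L): (0,0), (0,1), (0,2), (1,0), (2,0), (3,0).
The remaining L cells, each justified by listing all of its moves:
(1,4): only reaches (1,1)(W), (0,3)(W), all W → L
(1,6): only reaches (1,3)(W), (1,1)(W), (0,5)(W), all W → L
(2,2): only reaches (1,1)(W), which is W → L
(2,4): only reaches (2,1)(W), (1,3)(W), all W → L
(2,6): only reaches (2,3)(W), (2,1)(W), (1,5)(W), all W → L
(3,2): only reaches (2,1)(W), which is W → L
(3,4): only reaches (3,1)(W), (2,3)(W), all W → L
(3,6): only reaches (3,3)(W), (3,1)(W), (2,5)(W), all W → L
(4,4): only reaches (0,4)(W), (4,1)(W), (3,3)(W), all W → L
(4,6): only reaches (0,6)(W), (4,3)(W), (4,1)(W), (3,5)(W), all W → L
(5,3): only reaches (1,3)(W), (0,3)(W), (5,0)(W), (4,2)(W), all W → L
(6,1): only reaches (2,1)(W), (1,1)(W), (5,0)(W), all W → L
(6,3): only reaches (2,3)(W), (1,3)(W), (6,0)(W), (5,2)(W), all W → L
(6,5): only reaches (2,5)(W), (1,5)(W), (6,2)(W), (6,0)(W), (5,4)(W), all W → L
(6,7): only reaches (2,7)(W), (1,7)(W), (6,4)(W), (6,2)(W), (5,6)(W), all W → L
(7,1): only reaches (3,1)(W), (2,1)(W), (6,0)(W), all W → L
(7,3): only reaches (3,3)(W), (2,3)(W), (7,0)(W), (6,2)(W), all W → L
(7,5): only reaches (3,5)(W), (2,5)(W), (7,2)(W), (7,0)(W), (6,4)(W), all W → L
(7,7): only reaches (3,7)(W), (2,7)(W), (7,4)(W), (7,2)(W), (6,6)(W), all W → L
(8,1): only reaches (4,1)(W), (3,1)(W), (7,0)(W), all W → L
(8,3): only reaches (4,3)(W), (3,3)(W), (8,0)(W), (7,2)(W), all W → L
(8,5): only reaches (4,5)(W), (3,5)(W), (8,2)(W), (8,0)(W), (7,4)(W), all W → L
(8,7): only reaches (4,7)(W), (3,7)(W), (8,4)(W), (8,2)(W), (7,6)(W), all W → L
Every other cell has at least one move into one of the L cells above, so it is W.
L cells per row: a=0: 3, a=1: 3, a=2: 4, a=3: 4, a=4: 2, a=5: 1, a=6: 4, a=7: 4, a=8: 4; total 29.

29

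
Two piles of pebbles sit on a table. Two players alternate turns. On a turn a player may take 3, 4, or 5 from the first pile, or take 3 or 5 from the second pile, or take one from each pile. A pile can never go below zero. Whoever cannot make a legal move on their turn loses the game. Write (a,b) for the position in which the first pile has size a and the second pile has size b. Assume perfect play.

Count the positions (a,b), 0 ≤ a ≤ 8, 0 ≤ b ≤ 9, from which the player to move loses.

Classify positions by backward induction: terminal positions (no move available) are L. From any other position, the mover wins iff some move reaches an L.
Every move lowers a or b (never raises either), so fill the grid row by row in increasing a, and left to right within a row: each cell's successors are then already labelled.
      b=0  b=1  b=2  b=3  b=4  b=5  b=6  b=7  b=8  b=9
a=0:    L    L    L    W    W    W    W    W    L    L
a=1:    L    W    W    W    L    W    L    W    L    W
a=2:    L    W    L    W    L    W    L    W    L    W
a=3:    W    W    W    W    L    W    L    W    W    W
a=4:    W    W    W    L    W    W    W    W    W    W
a=5:    W    W    W    L    W    L    W    L    W    W
a=6:    W    L    W    L    W    L    W    L    W    L
a=7:    W    L    W    W    W    L    W    L    W    L
a=8:    L    L    W    W    W    W    W    W    W    L
Cells with no legal move (terminal, hence L): (0,0), (0,1), (0,2), (1,0), (2,0).
The remaining L cells, each justified by listing all of its moves:
(0,8): →(0,5)(W), (0,3)(W) — all W, so L
(0,9): →(0,6)(W), (0,4)(W) — all W, so L
(1,4): →(1,1)(W), (0,3)(W) — all W, so L
(1,6): →(1,3)(W), (1,1)(W), (0,5)(W) — all W, so L
(1,8): →(1,5)(W), (1,3)(W), (0,7)(W) — all W, so L
(2,2): →(1,1)(W) only, which is W, so L
(2,4): →(2,1)(W), (1,3)(W) — all W, so L
(2,6): →(2,3)(W), (2,1)(W), (1,5)(W) — all W, so L
(2,8): →(2,5)(W), (2,3)(W), (1,7)(W) — all W, so L
(3,4): →(0,4)(W), (3,1)(W), (2,3)(W) — all W, so L
(3,6): →(0,6)(W), (3,3)(W), (3,1)(W), (2,5)(W) — all W, so L
(4,3): →(1,3)(W), (0,3)(W), (4,0)(W), (3,2)(W) — all W, so L
(5,3): →(2,3)(W), (1,3)(W), (0,3)(W), (5,0)(W), (4,2)(W) — all W, so L
(5,5): →(2,5)(W), (1,5)(W), (0,5)(W), (5,2)(W), (5,0)(W), (4,4)(W) — all W, so L
(5,7): →(2,7)(W), (1,7)(W), (0,7)(W), (5,4)(W), (5,2)(W), (4,6)(W) — all W, so L
(6,1): →(3,1)(W), (2,1)(W), (1,1)(W), (5,0)(W) — all W, so L
(6,3): →(3,3)(W), (2,3)(W), (1,3)(W), (6,0)(W), (5,2)(W) — all W, so L
(6,5): →(3,5)(W), (2,5)(W), (1,5)(W), (6,2)(W), (6,0)(W), (5,4)(W) — all W, so L
(6,7): →(3,7)(W), (2,7)(W), (1,7)(W), (6,4)(W), (6,2)(W), (5,6)(W) — all W, so L
(6,9): →(3,9)(W), (2,9)(W), (1,9)(W), (6,6)(W), (6,4)(W), (5,8)(W) — all W, so L
(7,1): →(4,1)(W), (3,1)(W), (2,1)(W), (6,0)(W) — all W, so L
(7,5): →(4,5)(W), (3,5)(W), (2,5)(W), (7,2)(W), (7,0)(W), (6,4)(W) — all W, so L
(7,7): →(4,7)(W), (3,7)(W), (2,7)(W), (7,4)(W), (7,2)(W), (6,6)(W) — all W, so L
(7,9): →(4,9)(W), (3,9)(W), (2,9)(W), (7,6)(W), (7,4)(W), (6,8)(W) — all W, so L
(8,0): →(5,0)(W), (4,0)(W), (3,0)(W) — all W, so L
(8,1): →(5,1)(W), (4,1)(W), (3,1)(W), (7,0)(W) — all W, so L
(8,9): →(5,9)(W), (4,9)(W), (3,9)(W), (8,6)(W), (8,4)(W), (7,8)(W) — all W, so L
Every other cell has at least one move into one of the L cells above, so it is W.
L cells per row: a=0: 5, a=1: 4, a=2: 5, a=3: 2, a=4: 1, a=5: 3, a=6: 5, a=7: 4, a=8: 3; total 32.

32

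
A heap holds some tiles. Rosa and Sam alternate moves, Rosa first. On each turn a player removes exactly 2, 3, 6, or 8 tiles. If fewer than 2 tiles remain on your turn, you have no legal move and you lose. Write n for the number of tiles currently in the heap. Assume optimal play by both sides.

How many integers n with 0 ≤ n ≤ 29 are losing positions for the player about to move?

10

Positions with no move are L. A position that does have a move is losing for the player to move precisely when every available move leads to a winning position for the opponent. Fill in the labels:
n=0: no move → L
n=1: no move → L
n=2: reaches L-position 0 → W
n=3: reaches L-position 1 → W
n=4: reaches L-position 1 → W
n=5: only reaches 3(W), 2(W), all W → L
n=6: reaches L-position 0 → W
n=7: reaches L-position 5 → W
n=8: reaches L-position 5 → W
n=9: reaches L-position 1 → W
n=10: only reaches 8(W), 7(W), 4(W), 2(W), all W → L
n=11: reaches L-position 5 → W
n=12: reaches L-position 10 → W
n=13: reaches L-position 10 → W
n=14: only reaches 12(W), 11(W), 8(W), 6(W), all W → L
n=15: only reaches 13(W), 12(W), 9(W), 7(W), all W → L
n=16: reaches L-position 14 → W
n=17: reaches L-position 15 → W
n=18: reaches L-position 15 → W
n=19: only reaches 17(W), 16(W), 13(W), 11(W), all W → L
n=20: reaches L-position 14 → W
n=21: reaches L-position 19 → W
n=22: reaches L-position 19 → W
n=23: reaches L-position 15 → W
n=24: only reaches 22(W), 21(W), 18(W), 16(W), all W → L
n=25: reaches L-position 19 → W
n=26: reaches L-position 24 → W
n=27: reaches L-position 24 → W
n=28: only reaches 26(W), 25(W), 22(W), 20(W), all W → L
n=29: only reaches 27(W), 26(W), 23(W), 21(W), all W → L
L entries with 0 ≤ n ≤ 29: n = 0, 1, 5, 10, 14, 15, 19, 24, 28, 29; that makes 10.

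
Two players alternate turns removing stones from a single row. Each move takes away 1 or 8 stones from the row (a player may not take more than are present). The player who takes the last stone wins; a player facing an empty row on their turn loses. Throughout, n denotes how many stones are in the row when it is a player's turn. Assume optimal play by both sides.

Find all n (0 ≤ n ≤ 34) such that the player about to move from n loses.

0, 2, 4, 6, 9, 11, 13, 15, 18, 20, 22, 24, 27, 29, 31, 33

Label each position W (a win for the player to move) or L (a loss). A position with no legal move is L; any other position is W exactly when some move reaches an L, and L when every move reaches a W.
n=0: no move → L
n=1: can move to 0, which is L ⇒ W
n=2: the only move is to 1(W), a W ⇒ L
n=3: can move to 2, which is L ⇒ W
n=4: the only move is to 3(W), a W ⇒ L
n=5: can move to 4, which is L ⇒ W
n=6: the only move is to 5(W), a W ⇒ L
n=7: can move to 6, which is L ⇒ W
n=8: can move to 0, which is L ⇒ W
n=9: moves to 8(W), 1(W); every one is W ⇒ L
n=10: can move to 9, which is L ⇒ W
n=11: moves to 10(W), 3(W); every one is W ⇒ L
n=12: can move to 11, which is L ⇒ W
n=13: moves to 12(W), 5(W); every one is W ⇒ L
n=14: can move to 13, which is L ⇒ W
n=15: moves to 14(W), 7(W); every one is W ⇒ L
n=16: can move to 15, which is L ⇒ W
n=17: can move to 9, which is L ⇒ W
n=18: moves to 17(W), 10(W); every one is W ⇒ L
n=19: can move to 18, which is L ⇒ W
n=20: moves to 19(W), 12(W); every one is W ⇒ L
n=21: can move to 20, which is L ⇒ W
n=22: moves to 21(W), 14(W); every one is W ⇒ L
n=23: can move to 22, which is L ⇒ W
n=24: moves to 23(W), 16(W); every one is W ⇒ L
n=25: can move to 24, which is L ⇒ W
n=26: can move to 18, which is L ⇒ W
n=27: moves to 26(W), 19(W); every one is W ⇒ L
n=28: can move to 27, which is L ⇒ W
n=29: moves to 28(W), 21(W); every one is W ⇒ L
n=30: can move to 29, which is L ⇒ W
n=31: moves to 30(W), 23(W); every one is W ⇒ L
n=32: can move to 31, which is L ⇒ W
n=33: moves to 32(W), 25(W); every one is W ⇒ L
n=34: can move to 33, which is L ⇒ W
Reading off the rows marked L gives the requested list; there are 16 such values of n.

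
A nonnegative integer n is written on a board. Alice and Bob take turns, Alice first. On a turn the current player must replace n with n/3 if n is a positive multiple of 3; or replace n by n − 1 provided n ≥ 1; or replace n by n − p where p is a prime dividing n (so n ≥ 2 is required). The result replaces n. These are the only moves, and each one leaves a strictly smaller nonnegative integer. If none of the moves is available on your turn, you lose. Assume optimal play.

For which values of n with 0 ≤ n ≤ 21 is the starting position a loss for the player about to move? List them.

Label each position W (a win for the player to move) or L (a loss). A position with no legal move is L; any other position is W exactly when some move reaches an L, and L when every move reaches a W.
n=0: no move → L
n=1: reaches L-position 0 → W
n=2: reaches L-position 0 → W
n=3: reaches L-position 0 → W
n=4: only reaches 2(W), 3(W), all W → L
n=5: reaches L-position 0 → W
n=6: reaches L-position 4 → W
n=7: reaches L-position 0 → W
n=8: only reaches 6(W), 7(W), all W → L
n=9: reaches L-position 8 → W
n=10: reaches L-position 8 → W
n=11: reaches L-position 0 → W
n=12: reaches L-position 4 → W
n=13: reaches L-position 0 → W
n=14: only reaches 7(W), 12(W), 13(W), all W → L
n=15: reaches L-position 14 → W
n=16: reaches L-position 14 → W
n=17: reaches L-position 0 → W
n=18: only reaches 6(W), 15(W), 16(W), 17(W), all W → L
n=19: reaches L-position 0 → W
n=20: reaches L-position 18 → W
n=21: reaches L-position 14 → W
Reading off the rows marked L gives the requested list; there are 5 such values of n.

0, 4, 8, 14, 18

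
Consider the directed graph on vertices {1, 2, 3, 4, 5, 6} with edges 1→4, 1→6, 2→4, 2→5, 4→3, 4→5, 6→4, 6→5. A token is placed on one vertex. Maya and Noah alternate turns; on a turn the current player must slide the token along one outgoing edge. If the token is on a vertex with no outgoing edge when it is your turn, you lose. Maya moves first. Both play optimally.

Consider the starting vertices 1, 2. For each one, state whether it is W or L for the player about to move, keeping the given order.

Work bottom-up. With no move the player to move loses. Otherwise the position is W if at least one move leads to an L position for the opponent, and L if every move leads to a W.
Every edge goes from a vertex to one that appears earlier in the order 3, 5, 4, 2, 6, 1, so processing vertices in that order labels each vertex after all of its successors.
3: no outgoing edge → L
5: no outgoing edge → L
4: can move to 5, which is L ⇒ W
2: can move to 5, which is L ⇒ W
6: can move to 5, which is L ⇒ W
1: moves to 6(W), 4(W); every one is W ⇒ L

1: L, 2: W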